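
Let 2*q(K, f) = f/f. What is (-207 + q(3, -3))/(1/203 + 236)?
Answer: -83839/95818 ≈ -0.87498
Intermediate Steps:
q(K, f) = ½ (q(K, f) = (f/f)/2 = (½)*1 = ½)
(-207 + q(3, -3))/(1/203 + 236) = (-207 + ½)/(1/203 + 236) = -413/(2*(1/203 + 236)) = -413/(2*47909/203) = -413/2*203/47909 = -83839/95818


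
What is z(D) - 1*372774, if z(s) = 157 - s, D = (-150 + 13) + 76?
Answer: -372556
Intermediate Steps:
D = -61 (D = -137 + 76 = -61)
z(D) - 1*372774 = (157 - 1*(-61)) - 1*372774 = (157 + 61) - 372774 = 218 - 372774 = -372556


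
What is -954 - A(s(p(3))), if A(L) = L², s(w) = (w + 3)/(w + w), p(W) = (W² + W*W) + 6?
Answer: -244305/256 ≈ -954.32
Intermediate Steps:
p(W) = 6 + 2*W² (p(W) = (W² + W²) + 6 = 2*W² + 6 = 6 + 2*W²)
s(w) = (3 + w)/(2*w) (s(w) = (3 + w)/((2*w)) = (3 + w)*(1/(2*w)) = (3 + w)/(2*w))
-954 - A(s(p(3))) = -954 - ((3 + (6 + 2*3²))/(2*(6 + 2*3²)))² = -954 - ((3 + (6 + 2*9))/(2*(6 + 2*9)))² = -954 - ((3 + (6 + 18))/(2*(6 + 18)))² = -954 - ((½)*(3 + 24)/24)² = -954 - ((½)*(1/24)*27)² = -954 - (9/16)² = -954 - 1*81/256 = -954 - 81/256 = -244305/256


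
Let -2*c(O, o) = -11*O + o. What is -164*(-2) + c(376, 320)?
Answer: 2236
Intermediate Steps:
c(O, o) = -o/2 + 11*O/2 (c(O, o) = -(-11*O + o)/2 = -(o - 11*O)/2 = -o/2 + 11*O/2)
-164*(-2) + c(376, 320) = -164*(-2) + (-½*320 + (11/2)*376) = 328 + (-160 + 2068) = 328 + 1908 = 2236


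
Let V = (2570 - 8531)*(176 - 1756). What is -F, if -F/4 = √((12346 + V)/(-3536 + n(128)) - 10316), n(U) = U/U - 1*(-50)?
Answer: 4*I*√158156221210/3485 ≈ 456.46*I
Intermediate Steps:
V = 9418380 (V = -5961*(-1580) = 9418380)
n(U) = 51 (n(U) = 1 + 50 = 51)
F = -4*I*√158156221210/3485 (F = -4*√((12346 + 9418380)/(-3536 + 51) - 10316) = -4*√(9430726/(-3485) - 10316) = -4*√(9430726*(-1/3485) - 10316) = -4*√(-9430726/3485 - 10316) = -4*I*√158156221210/3485 ≈ -456.46*I)
-F = -(-4)*I*√158156221210/3485 = 4*I*√158156221210/3485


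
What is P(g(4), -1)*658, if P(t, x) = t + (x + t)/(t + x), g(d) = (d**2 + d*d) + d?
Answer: 24346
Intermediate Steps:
g(d) = d + 2*d**2 (g(d) = (d**2 + d**2) + d = 2*d**2 + d = d + 2*d**2)
P(t, x) = 1 + t (P(t, x) = t + (t + x)/(t + x) = t + 1 = 1 + t)
P(g(4), -1)*658 = (1 + 4*(1 + 2*4))*658 = (1 + 4*(1 + 8))*658 = (1 + 4*9)*658 = (1 + 36)*658 = 37*658 = 24346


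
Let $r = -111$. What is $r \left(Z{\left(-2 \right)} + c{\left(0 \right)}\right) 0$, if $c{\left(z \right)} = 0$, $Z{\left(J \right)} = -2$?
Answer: $0$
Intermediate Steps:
$r \left(Z{\left(-2 \right)} + c{\left(0 \right)}\right) 0 = - 111 \left(-2 + 0\right) 0 = - 111 \left(\left(-2\right) 0\right) = \left(-111\right) 0 = 0$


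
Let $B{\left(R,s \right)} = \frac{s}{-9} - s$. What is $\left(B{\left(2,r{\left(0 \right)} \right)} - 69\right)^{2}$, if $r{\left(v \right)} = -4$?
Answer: $\frac{337561}{81} \approx 4167.4$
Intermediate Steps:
$B{\left(R,s \right)} = - \frac{10 s}{9}$ ($B{\left(R,s \right)} = s \left(- \frac{1}{9}\right) - s = - \frac{s}{9} - s = - \frac{10 s}{9}$)
$\left(B{\left(2,r{\left(0 \right)} \right)} - 69\right)^{2} = \left(\left(- \frac{10}{9}\right) \left(-4\right) - 69\right)^{2} = \left(\frac{40}{9} - 69\right)^{2} = \left(- \frac{581}{9}\right)^{2} = \frac{337561}{81}$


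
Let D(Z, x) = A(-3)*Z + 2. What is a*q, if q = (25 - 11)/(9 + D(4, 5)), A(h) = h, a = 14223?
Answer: -199122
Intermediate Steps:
D(Z, x) = 2 - 3*Z (D(Z, x) = -3*Z + 2 = 2 - 3*Z)
q = -14 (q = (25 - 11)/(9 + (2 - 3*4)) = 14/(9 + (2 - 12)) = 14/(9 - 10) = 14/(-1) = 14*(-1) = -14)
a*q = 14223*(-14) = -199122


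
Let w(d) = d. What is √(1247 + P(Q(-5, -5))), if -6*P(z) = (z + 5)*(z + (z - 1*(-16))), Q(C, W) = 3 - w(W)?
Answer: √10599/3 ≈ 34.317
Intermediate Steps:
Q(C, W) = 3 - W
P(z) = -(5 + z)*(16 + 2*z)/6 (P(z) = -(z + 5)*(z + (z - 1*(-16)))/6 = -(5 + z)*(z + (z + 16))/6 = -(5 + z)*(z + (16 + z))/6 = -(5 + z)*(16 + 2*z)/6)
√(1247 + P(Q(-5, -5))) = √(1247 + (-40/3 - 13*(3 - 1*(-5))/3 - (3 - 1*(-5))²/3)) = √(1247 + (-40/3 - 13*(3 + 5)/3 - (3 + 5)²/3)) = √(1247 + (-40/3 - 13/3*8 - ⅓*8²)) = √(1247 + (-40/3 - 104/3 - ⅓*64)) = √(1247 + (-40/3 - 104/3 - 64/3)) = √(1247 - 208/3) = √(3533/3) = √10599/3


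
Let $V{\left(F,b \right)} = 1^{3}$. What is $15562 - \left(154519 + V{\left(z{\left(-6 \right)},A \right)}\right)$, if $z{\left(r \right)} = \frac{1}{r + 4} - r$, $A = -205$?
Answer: $-138958$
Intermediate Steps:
$z{\left(r \right)} = \frac{1}{4 + r} - r$
$V{\left(F,b \right)} = 1$
$15562 - \left(154519 + V{\left(z{\left(-6 \right)},A \right)}\right) = 15562 - 154520 = -138958$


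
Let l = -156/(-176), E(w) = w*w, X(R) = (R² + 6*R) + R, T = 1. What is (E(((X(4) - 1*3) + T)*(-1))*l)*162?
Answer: 2786238/11 ≈ 2.5329e+5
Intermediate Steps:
X(R) = R² + 7*R
E(w) = w²
l = 39/44 (l = -156*(-1/176) = 39/44 ≈ 0.88636)
(E(((X(4) - 1*3) + T)*(-1))*l)*162 = ((((4*(7 + 4) - 1*3) + 1)*(-1))²*(39/44))*162 = ((((4*11 - 3) + 1)*(-1))²*(39/44))*162 = ((((44 - 3) + 1)*(-1))²*(39/44))*162 = (((41 + 1)*(-1))²*(39/44))*162 = ((42*(-1))²*(39/44))*162 = ((-42)²*(39/44))*162 = (1764*(39/44))*162 = (17199/11)*162 = 2786238/11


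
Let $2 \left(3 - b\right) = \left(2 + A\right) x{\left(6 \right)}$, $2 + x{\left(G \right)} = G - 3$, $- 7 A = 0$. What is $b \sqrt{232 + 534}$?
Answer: $2 \sqrt{766} \approx 55.353$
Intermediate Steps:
$A = 0$ ($A = \left(- \frac{1}{7}\right) 0 = 0$)
$x{\left(G \right)} = -5 + G$ ($x{\left(G \right)} = -2 + \left(G - 3\right) = -2 + \left(-3 + G\right) = -5 + G$)
$b = 2$ ($b = 3 - \frac{\left(2 + 0\right) \left(-5 + 6\right)}{2} = 3 - \frac{2 \cdot 1}{2} = 3 - 1 = 2$)
$b \sqrt{232 + 534} = 2 \sqrt{232 + 534} = 2 \sqrt{766}$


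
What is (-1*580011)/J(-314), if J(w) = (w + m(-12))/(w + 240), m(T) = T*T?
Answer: -21460407/85 ≈ -2.5248e+5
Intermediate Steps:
m(T) = T²
J(w) = (144 + w)/(240 + w) (J(w) = (w + (-12)²)/(w + 240) = (w + 144)/(240 + w) = (144 + w)/(240 + w))
(-1*580011)/J(-314) = (-1*580011)/(((144 - 314)/(240 - 314))) = -580011/(-170/(-74)) = -580011/((-1/74*(-170))) = -580011/85/37 = -580011*37/85 = -21460407/85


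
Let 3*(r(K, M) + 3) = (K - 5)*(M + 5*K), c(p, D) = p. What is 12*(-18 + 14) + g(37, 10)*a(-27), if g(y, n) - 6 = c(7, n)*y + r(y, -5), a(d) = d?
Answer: -58962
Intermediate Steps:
r(K, M) = -3 + (-5 + K)*(M + 5*K)/3 (r(K, M) = -3 + ((K - 5)*(M + 5*K))/3 = -3 + ((-5 + K)*(M + 5*K))/3 = -3 + (-5 + K)*(M + 5*K)/3)
g(y, n) = 34/3 - 3*y + 5*y²/3 (g(y, n) = 6 + (7*y + (-3 - 25*y/3 - 5/3*(-5) + 5*y²/3 + (⅓)*y*(-5))) = 6 + (7*y + (-3 - 25*y/3 + 25/3 + 5*y²/3 - 5*y/3)) = 6 + (7*y + (16/3 - 10*y + 5*y²/3)) = 6 + (16/3 - 3*y + 5*y²/3) = 34/3 - 3*y + 5*y²/3)
12*(-18 + 14) + g(37, 10)*a(-27) = 12*(-18 + 14) + (34/3 - 3*37 + (5/3)*37²)*(-27) = 12*(-4) + (34/3 - 111 + (5/3)*1369)*(-27) = -48 + (34/3 - 111 + 6845/3)*(-27) = -48 + 2182*(-27) = -48 - 58914 = -58962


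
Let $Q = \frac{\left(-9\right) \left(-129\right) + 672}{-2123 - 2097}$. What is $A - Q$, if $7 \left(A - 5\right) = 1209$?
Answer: $\frac{5262511}{29540} \approx 178.15$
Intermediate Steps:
$A = \frac{1244}{7}$ ($A = 5 + \frac{1}{7} \cdot 1209 = 5 + \frac{1209}{7} = \frac{1244}{7} \approx 177.71$)
$Q = - \frac{1833}{4220}$ ($Q = \frac{1161 + 672}{-4220} = 1833 \left(- \frac{1}{4220}\right) = - \frac{1833}{4220} \approx -0.43436$)
$A - Q = \frac{1244}{7} - - \frac{1833}{4220} = \frac{1244}{7} + \frac{1833}{4220} = \frac{5262511}{29540}$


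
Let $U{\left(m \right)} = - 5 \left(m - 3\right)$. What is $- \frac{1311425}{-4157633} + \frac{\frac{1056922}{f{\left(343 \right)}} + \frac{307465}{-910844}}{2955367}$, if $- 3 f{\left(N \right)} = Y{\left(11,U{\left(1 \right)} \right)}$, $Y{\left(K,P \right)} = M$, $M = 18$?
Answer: $\frac{8589327598323807493}{33575526153048529452} \approx 0.25582$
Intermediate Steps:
$U{\left(m \right)} = 15 - 5 m$ ($U{\left(m \right)} = - 5 \left(-3 + m\right) = 15 - 5 m$)
$Y{\left(K,P \right)} = 18$
$f{\left(N \right)} = -6$ ($f{\left(N \right)} = \left(- \frac{1}{3}\right) 18 = -6$)
$- \frac{1311425}{-4157633} + \frac{\frac{1056922}{f{\left(343 \right)}} + \frac{307465}{-910844}}{2955367} = - \frac{1311425}{-4157633} + \frac{\frac{1056922}{-6} + \frac{307465}{-910844}}{2955367} = \left(-1311425\right) \left(- \frac{1}{4157633}\right) + \left(1056922 \left(- \frac{1}{6}\right) + 307465 \left(- \frac{1}{910844}\right)\right) \frac{1}{2955367} = \frac{1311425}{4157633} + \left(- \frac{528461}{3} - \frac{307465}{910844}\right) \frac{1}{2955367} = \frac{1311425}{4157633} - \frac{481346453479}{8075634899244} = \frac{8589327598323807493}{33575526153048529452}$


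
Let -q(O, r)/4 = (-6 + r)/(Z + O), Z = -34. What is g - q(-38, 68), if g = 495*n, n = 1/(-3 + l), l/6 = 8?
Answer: 68/9 ≈ 7.5556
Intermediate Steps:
l = 48 (l = 6*8 = 48)
q(O, r) = -4*(-6 + r)/(-34 + O)
n = 1/45 (n = 1/(-3 + 48) = 1/45 ≈ 0.022222)
g = 11 (g = 495*(1/45) = 11)
g - q(-38, 68) = 11 - 4*(6 - 1*68)/(-34 - 38) = 11 - 4*(6 - 68)/(-72) = 11 - 4*(-1)*(-62)/72 = 11 - 1*31/9 = 11 - 31/9 = 68/9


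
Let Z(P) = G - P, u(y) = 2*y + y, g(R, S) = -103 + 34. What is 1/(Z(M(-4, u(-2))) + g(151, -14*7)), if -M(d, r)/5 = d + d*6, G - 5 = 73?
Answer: -1/131 ≈ -0.0076336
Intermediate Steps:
g(R, S) = -69
G = 78 (G = 5 + 73 = 78)
u(y) = 3*y
M(d, r) = -35*d (M(d, r) = -5*(d + d*6) = -5*(d + 6*d) = -35*d)
Z(P) = 78 - P
1/(Z(M(-4, u(-2))) + g(151, -14*7)) = 1/((78 - (-35)*(-4)) - 69) = 1/((78 - 1*140) - 69) = 1/((78 - 140) - 69) = 1/(-62 - 69) = 1/(-131) = -1/131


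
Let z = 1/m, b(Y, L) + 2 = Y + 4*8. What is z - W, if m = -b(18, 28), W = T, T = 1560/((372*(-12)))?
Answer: 163/496 ≈ 0.32863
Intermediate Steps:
b(Y, L) = 30 + Y (b(Y, L) = -2 + (Y + 4*8) = -2 + (Y + 32) = -2 + (32 + Y) = 30 + Y)
T = -65/186 (T = 1560/(-4464) = 1560*(-1/4464) = -65/186 ≈ -0.34946)
W = -65/186 ≈ -0.34946
m = -48 (m = -(30 + 18) = -1*48 = -48)
z = -1/48 (z = 1/(-48) = -1/48 ≈ -0.020833)
z - W = -1/48 - 1*(-65/186) = -1/48 + 65/186 = 163/496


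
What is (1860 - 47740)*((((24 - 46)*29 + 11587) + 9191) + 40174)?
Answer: -2767206320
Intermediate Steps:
(1860 - 47740)*((((24 - 46)*29 + 11587) + 9191) + 40174) = -45880*(((-22*29 + 11587) + 9191) + 40174) = -45880*(((-638 + 11587) + 9191) + 40174) = -45880*((10949 + 9191) + 40174) = -45880*(20140 + 40174) = -45880*60314 = -2767206320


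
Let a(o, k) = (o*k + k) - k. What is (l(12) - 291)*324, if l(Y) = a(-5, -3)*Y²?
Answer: 605556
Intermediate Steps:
a(o, k) = k*o (a(o, k) = (k*o + k) - k = (k + k*o) - k = k*o)
l(Y) = 15*Y² (l(Y) = (-3*(-5))*Y² = 15*Y²)
(l(12) - 291)*324 = (15*12² - 291)*324 = (15*144 - 291)*324 = (2160 - 291)*324 = 1869*324 = 605556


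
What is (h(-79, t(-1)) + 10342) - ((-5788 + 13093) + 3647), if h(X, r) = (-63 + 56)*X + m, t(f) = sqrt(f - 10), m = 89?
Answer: 32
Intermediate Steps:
t(f) = sqrt(-10 + f)
h(X, r) = 89 - 7*X (h(X, r) = (-63 + 56)*X + 89 = -7*X + 89 = 89 - 7*X)
(h(-79, t(-1)) + 10342) - ((-5788 + 13093) + 3647) = ((89 - 7*(-79)) + 10342) - ((-5788 + 13093) + 3647) = ((89 + 553) + 10342) - (7305 + 3647) = (642 + 10342) - 1*10952 = 10984 - 10952 = 32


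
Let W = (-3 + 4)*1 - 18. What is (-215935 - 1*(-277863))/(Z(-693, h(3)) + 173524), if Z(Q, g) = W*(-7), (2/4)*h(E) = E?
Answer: 61928/173643 ≈ 0.35664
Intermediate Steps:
W = -17 (W = 1*1 - 18 = 1 - 18 = -17)
h(E) = 2*E
Z(Q, g) = 119 (Z(Q, g) = -17*(-7) = 119)
(-215935 - 1*(-277863))/(Z(-693, h(3)) + 173524) = (-215935 - 1*(-277863))/(119 + 173524) = (-215935 + 277863)/173643 = 61928*(1/173643) = 61928/173643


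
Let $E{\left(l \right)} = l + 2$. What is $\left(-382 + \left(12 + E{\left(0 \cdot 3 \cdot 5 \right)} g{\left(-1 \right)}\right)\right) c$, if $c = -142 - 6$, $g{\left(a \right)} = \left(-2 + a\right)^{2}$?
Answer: $52096$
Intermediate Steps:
$E{\left(l \right)} = 2 + l$
$c = -148$ ($c = -142 - 6 = -148$)
$\left(-382 + \left(12 + E{\left(0 \cdot 3 \cdot 5 \right)} g{\left(-1 \right)}\right)\right) c = \left(-382 + \left(12 + \left(2 + 0 \cdot 3 \cdot 5\right) \left(-2 - 1\right)^{2}\right)\right) \left(-148\right) = \left(-382 + \left(12 + \left(2 + 0 \cdot 5\right) \left(-3\right)^{2}\right)\right) \left(-148\right) = \left(-382 + \left(12 + \left(2 + 0\right) 9\right)\right) \left(-148\right) = \left(-382 + \left(12 + 2 \cdot 9\right)\right) \left(-148\right) = \left(-382 + \left(12 + 18\right)\right) \left(-148\right) = \left(-382 + 30\right) \left(-148\right) = \left(-352\right) \left(-148\right) = 52096$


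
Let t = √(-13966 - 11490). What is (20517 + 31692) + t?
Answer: 52209 + 4*I*√1591 ≈ 52209.0 + 159.55*I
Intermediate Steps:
t = 4*I*√1591 (t = √(-25456) = 4*I*√1591 ≈ 159.55*I)
(20517 + 31692) + t = (20517 + 31692) + 4*I*√1591 = 52209 + 4*I*√1591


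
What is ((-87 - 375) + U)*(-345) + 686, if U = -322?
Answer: 271166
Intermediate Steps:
((-87 - 375) + U)*(-345) + 686 = ((-87 - 375) - 322)*(-345) + 686 = (-462 - 322)*(-345) + 686 = -784*(-345) + 686 = 270480 + 686 = 271166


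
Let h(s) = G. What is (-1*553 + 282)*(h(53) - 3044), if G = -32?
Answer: 833596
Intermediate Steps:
h(s) = -32
(-1*553 + 282)*(h(53) - 3044) = (-1*553 + 282)*(-32 - 3044) = (-553 + 282)*(-3076) = -271*(-3076) = 833596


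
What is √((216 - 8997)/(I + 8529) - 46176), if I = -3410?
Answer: 5*I*√48401931531/5119 ≈ 214.89*I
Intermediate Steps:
√((216 - 8997)/(I + 8529) - 46176) = √((216 - 8997)/(-3410 + 8529) - 46176) = √(-8781/5119 - 46176) = √(-236383725/5119) = 5*I*√48401931531/5119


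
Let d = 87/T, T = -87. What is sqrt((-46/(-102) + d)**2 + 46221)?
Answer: sqrt(120221605)/51 ≈ 214.99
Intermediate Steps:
d = -1 (d = 87/(-87) = 87*(-1/87) = -1)
sqrt((-46/(-102) + d)**2 + 46221) = sqrt((-46/(-102) - 1)**2 + 46221) = sqrt((-46*(-1/102) - 1)**2 + 46221) = sqrt((23/51 - 1)**2 + 46221) = sqrt((-28/51)**2 + 46221) = sqrt(784/2601 + 46221) = sqrt(120221605/2601) = sqrt(120221605)/51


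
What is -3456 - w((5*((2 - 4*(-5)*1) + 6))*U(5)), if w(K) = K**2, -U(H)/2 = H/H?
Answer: -81856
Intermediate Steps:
U(H) = -2 (U(H) = -2*H/H = -2*1 = -2)
-3456 - w((5*((2 - 4*(-5)*1) + 6))*U(5)) = -3456 - ((5*((2 - 4*(-5)*1) + 6))*(-2))**2 = -3456 - ((5*((2 + 20*1) + 6))*(-2))**2 = -3456 - ((5*((2 + 20) + 6))*(-2))**2 = -3456 - ((5*(22 + 6))*(-2))**2 = -3456 - ((5*28)*(-2))**2 = -3456 - (140*(-2))**2 = -3456 - 1*(-280)**2 = -3456 - 1*78400 = -3456 - 78400 = -81856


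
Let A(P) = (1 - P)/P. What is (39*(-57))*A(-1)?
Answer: 4446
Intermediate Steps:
A(P) = (1 - P)/P
(39*(-57))*A(-1) = (39*(-57))*((1 - 1*(-1))/(-1)) = -(-2223)*(1 + 1) = -(-2223)*2 = -2223*(-2) = 4446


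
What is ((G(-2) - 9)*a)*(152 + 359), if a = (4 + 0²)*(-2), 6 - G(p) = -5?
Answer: -8176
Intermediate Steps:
G(p) = 11 (G(p) = 6 - 1*(-5) = 6 + 5 = 11)
a = -8 (a = (4 + 0)*(-2) = 4*(-2) = -8)
((G(-2) - 9)*a)*(152 + 359) = ((11 - 9)*(-8))*(152 + 359) = (2*(-8))*511 = -16*511 = -8176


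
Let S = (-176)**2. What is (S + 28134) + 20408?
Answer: 79518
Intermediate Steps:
S = 30976
(S + 28134) + 20408 = (30976 + 28134) + 20408 = 59110 + 20408 = 79518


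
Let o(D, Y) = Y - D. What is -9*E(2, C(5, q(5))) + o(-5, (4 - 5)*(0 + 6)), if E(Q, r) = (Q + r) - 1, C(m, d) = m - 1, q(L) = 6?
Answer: -46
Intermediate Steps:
C(m, d) = -1 + m
E(Q, r) = -1 + Q + r
-9*E(2, C(5, q(5))) + o(-5, (4 - 5)*(0 + 6)) = -9*(-1 + 2 + (-1 + 5)) + ((4 - 5)*(0 + 6) - 1*(-5)) = -9*(-1 + 2 + 4) + (-1*6 + 5) = -9*5 + (-6 + 5) = -45 - 1 = -46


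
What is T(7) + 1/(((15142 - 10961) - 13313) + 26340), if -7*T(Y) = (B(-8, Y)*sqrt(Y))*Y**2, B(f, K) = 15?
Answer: 1/17208 - 105*sqrt(7) ≈ -277.80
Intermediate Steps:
T(Y) = -15*Y**(5/2)/7 (T(Y) = -15*sqrt(Y)*Y**2/7 = -15*Y**(5/2)/7)
T(7) + 1/(((15142 - 10961) - 13313) + 26340) = -105*sqrt(7) + 1/(((15142 - 10961) - 13313) + 26340) = -105*sqrt(7) + 1/((4181 - 13313) + 26340) = -105*sqrt(7) + 1/(-9132 + 26340) = -105*sqrt(7) + 1/17208 = 1/17208 - 105*sqrt(7)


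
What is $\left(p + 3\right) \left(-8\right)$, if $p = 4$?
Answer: $-56$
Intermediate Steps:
$\left(p + 3\right) \left(-8\right) = \left(4 + 3\right) \left(-8\right) = 7 \left(-8\right) = -56$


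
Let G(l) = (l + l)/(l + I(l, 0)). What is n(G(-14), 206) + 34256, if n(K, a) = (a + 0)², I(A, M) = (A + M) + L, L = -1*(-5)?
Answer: 76692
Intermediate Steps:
L = 5
I(A, M) = 5 + A + M (I(A, M) = (A + M) + 5 = 5 + A + M)
G(l) = 2*l/(5 + 2*l) (G(l) = (l + l)/(l + (5 + l + 0)) = (2*l)/(l + (5 + l)) = (2*l)/(5 + 2*l) = 2*l/(5 + 2*l))
n(K, a) = a²
n(G(-14), 206) + 34256 = 206² + 34256 = 42436 + 34256 = 76692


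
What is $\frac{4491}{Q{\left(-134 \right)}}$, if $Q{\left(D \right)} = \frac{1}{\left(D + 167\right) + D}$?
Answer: $-453591$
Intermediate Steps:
$Q{\left(D \right)} = \frac{1}{167 + 2 D}$ ($Q{\left(D \right)} = \frac{1}{\left(167 + D\right) + D} = \frac{1}{167 + 2 D}$)
$\frac{4491}{Q{\left(-134 \right)}} = \frac{4491}{\frac{1}{167 + 2 \left(-134\right)}} = \frac{4491}{\frac{1}{167 - 268}} = \frac{4491}{\frac{1}{-101}} = \frac{4491}{- \frac{1}{101}} = 4491 \left(-101\right) = -453591$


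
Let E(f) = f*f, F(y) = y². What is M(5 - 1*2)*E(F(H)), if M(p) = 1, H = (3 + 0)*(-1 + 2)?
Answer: 81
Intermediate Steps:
H = 3 (H = 3*1 = 3)
E(f) = f²
M(5 - 1*2)*E(F(H)) = 1*(3²)² = 1*9² = 1*81 = 81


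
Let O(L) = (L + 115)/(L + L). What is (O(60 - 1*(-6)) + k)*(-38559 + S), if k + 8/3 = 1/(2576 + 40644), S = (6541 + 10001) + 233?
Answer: 3354049804/118855 ≈ 28220.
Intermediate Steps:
S = 16775 (S = 16542 + 233 = 16775)
O(L) = (115 + L)/(2*L) (O(L) = (115 + L)/((2*L)) = (115 + L)*(1/(2*L)) = (115 + L)/(2*L))
k = -345757/129660 (k = -8/3 + 1/(2576 + 40644) = -8/3 + 1/43220 = -345757/129660 ≈ -2.6666)
(O(60 - 1*(-6)) + k)*(-38559 + S) = ((115 + (60 - 1*(-6)))/(2*(60 - 1*(-6))) - 345757/129660)*(-38559 + 16775) = ((115 + (60 + 6))/(2*(60 + 6)) - 345757/129660)*(-21784) = ((½)*(115 + 66)/66 - 345757/129660)*(-21784) = ((½)*(1/66)*181 - 345757/129660)*(-21784) = (181/132 - 345757/129660)*(-21784) = -307937/237710*(-21784) = 3354049804/118855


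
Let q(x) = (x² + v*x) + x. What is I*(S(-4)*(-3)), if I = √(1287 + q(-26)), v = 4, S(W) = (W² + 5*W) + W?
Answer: 24*√1833 ≈ 1027.5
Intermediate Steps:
S(W) = W² + 6*W
q(x) = x² + 5*x (q(x) = (x² + 4*x) + x = x² + 5*x)
I = √1833 (I = √(1287 - 26*(5 - 26)) = √(1287 - 26*(-21)) = √(1287 + 546) = √1833 ≈ 42.814)
I*(S(-4)*(-3)) = √1833*(-4*(6 - 4)*(-3)) = √1833*(-4*2*(-3)) = √1833*(-8*(-3)) = √1833*24 = 24*√1833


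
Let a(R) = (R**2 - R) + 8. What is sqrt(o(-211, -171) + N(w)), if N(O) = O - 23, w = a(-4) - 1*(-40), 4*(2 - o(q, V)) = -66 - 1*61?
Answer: 3*sqrt(35)/2 ≈ 8.8741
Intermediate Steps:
a(R) = 8 + R**2 - R
o(q, V) = 135/4 (o(q, V) = 2 - (-66 - 1*61)/4 = 2 - (-66 - 61)/4 = 2 - 1/4*(-127) = 2 + 127/4 = 135/4)
w = 68 (w = (8 + (-4)**2 - 1*(-4)) - 1*(-40) = (8 + 16 + 4) + 40 = 28 + 40 = 68)
N(O) = -23 + O
sqrt(o(-211, -171) + N(w)) = sqrt(135/4 + (-23 + 68)) = sqrt(135/4 + 45) = sqrt(315/4) = 3*sqrt(35)/2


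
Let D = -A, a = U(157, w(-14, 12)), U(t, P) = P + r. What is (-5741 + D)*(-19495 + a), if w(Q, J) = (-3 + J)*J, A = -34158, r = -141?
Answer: -554927176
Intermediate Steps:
w(Q, J) = J*(-3 + J)
U(t, P) = -141 + P (U(t, P) = P - 141 = -141 + P)
a = -33 (a = -141 + 12*(-3 + 12) = -141 + 12*9 = -141 + 108 = -33)
D = 34158 (D = -1*(-34158) = 34158)
(-5741 + D)*(-19495 + a) = (-5741 + 34158)*(-19495 - 33) = 28417*(-19528) = -554927176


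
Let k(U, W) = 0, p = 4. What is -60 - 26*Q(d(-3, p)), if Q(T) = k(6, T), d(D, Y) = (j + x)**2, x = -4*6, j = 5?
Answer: -60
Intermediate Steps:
x = -24
d(D, Y) = 361 (d(D, Y) = (5 - 24)**2 = (-19)**2 = 361)
Q(T) = 0
-60 - 26*Q(d(-3, p)) = -60 - 26*0 = -60 + 0 = -60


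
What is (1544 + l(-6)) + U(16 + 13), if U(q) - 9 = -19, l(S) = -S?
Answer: 1540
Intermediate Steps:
U(q) = -10 (U(q) = 9 - 19 = -10)
(1544 + l(-6)) + U(16 + 13) = (1544 - 1*(-6)) - 10 = (1544 + 6) - 10 = 1550 - 10 = 1540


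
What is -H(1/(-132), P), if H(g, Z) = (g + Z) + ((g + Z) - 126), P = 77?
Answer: -1847/66 ≈ -27.985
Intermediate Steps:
H(g, Z) = -126 + 2*Z + 2*g (H(g, Z) = (Z + g) + ((Z + g) - 126) = (Z + g) + (-126 + Z + g) = -126 + 2*Z + 2*g)
-H(1/(-132), P) = -(-126 + 2*77 + 2/(-132)) = -(-126 + 154 + 2*(-1/132)) = -(-126 + 154 - 1/66) = -1*1847/66 = -1847/66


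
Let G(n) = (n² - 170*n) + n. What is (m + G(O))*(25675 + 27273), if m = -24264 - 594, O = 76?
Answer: -1690417848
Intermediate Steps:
G(n) = n² - 169*n
m = -24858
(m + G(O))*(25675 + 27273) = (-24858 + 76*(-169 + 76))*(25675 + 27273) = (-24858 + 76*(-93))*52948 = (-24858 - 7068)*52948 = -31926*52948 = -1690417848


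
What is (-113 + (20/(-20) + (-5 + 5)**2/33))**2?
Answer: 12996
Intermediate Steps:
(-113 + (20/(-20) + (-5 + 5)**2/33))**2 = (-113 + (20*(-1/20) + 0**2*(1/33)))**2 = (-113 + (-1 + 0*(1/33)))**2 = (-113 + (-1 + 0))**2 = (-113 - 1)**2 = (-114)**2 = 12996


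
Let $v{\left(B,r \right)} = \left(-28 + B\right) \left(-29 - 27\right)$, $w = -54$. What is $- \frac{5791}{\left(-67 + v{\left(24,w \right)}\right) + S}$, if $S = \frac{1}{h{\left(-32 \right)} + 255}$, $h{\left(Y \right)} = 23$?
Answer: $- \frac{1609898}{43647} \approx -36.885$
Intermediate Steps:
$v{\left(B,r \right)} = 1568 - 56 B$ ($v{\left(B,r \right)} = \left(-28 + B\right) \left(-56\right) = 1568 - 56 B$)
$S = \frac{1}{278}$ ($S = \frac{1}{23 + 255} = \frac{1}{278} \approx 0.0035971$)
$- \frac{5791}{\left(-67 + v{\left(24,w \right)}\right) + S} = - \frac{5791}{\left(-67 + \left(1568 - 1344\right)\right) + \frac{1}{278}} = - \frac{5791}{\left(-67 + 224\right) + \frac{1}{278}} = - \frac{5791}{157 + \frac{1}{278}} = - \frac{5791}{\frac{43647}{278}} = \left(-5791\right) \frac{278}{43647} = - \frac{1609898}{43647}$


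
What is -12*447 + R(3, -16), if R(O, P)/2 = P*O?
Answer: -5460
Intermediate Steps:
R(O, P) = 2*O*P (R(O, P) = 2*(P*O) = 2*(O*P) = 2*O*P)
-12*447 + R(3, -16) = -12*447 + 2*3*(-16) = -5364 - 96 = -5460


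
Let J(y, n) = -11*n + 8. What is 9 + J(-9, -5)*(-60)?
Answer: -3771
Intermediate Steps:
J(y, n) = 8 - 11*n
9 + J(-9, -5)*(-60) = 9 + (8 - 11*(-5))*(-60) = 9 + (8 + 55)*(-60) = 9 + 63*(-60) = 9 - 3780 = -3771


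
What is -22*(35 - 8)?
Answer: -594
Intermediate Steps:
-22*(35 - 8) = -22*27 = -594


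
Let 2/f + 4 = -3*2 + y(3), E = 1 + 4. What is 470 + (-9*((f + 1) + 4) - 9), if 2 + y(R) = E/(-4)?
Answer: 22120/53 ≈ 417.36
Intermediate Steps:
E = 5
y(R) = -13/4 (y(R) = -2 + 5/(-4) = -2 + 5*(-¼) = -2 - 5/4 = -13/4)
f = -8/53 (f = 2/(-4 + (-3*2 - 13/4)) = 2/(-4 + (-6 - 13/4)) = 2/(-4 - 37/4) = 2/(-53/4) = 2*(-4/53) = -8/53 ≈ -0.15094)
470 + (-9*((f + 1) + 4) - 9) = 470 + (-9*((-8/53 + 1) + 4) - 9) = 470 + (-9*(45/53 + 4) - 9) = 470 + (-9*257/53 - 9) = 470 + (-2313/53 - 9) = 470 - 2790/53 = 22120/53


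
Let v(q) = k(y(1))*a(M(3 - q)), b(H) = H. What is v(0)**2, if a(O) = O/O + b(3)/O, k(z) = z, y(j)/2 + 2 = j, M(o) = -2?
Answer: 1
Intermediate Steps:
y(j) = -4 + 2*j
a(O) = 1 + 3/O (a(O) = O/O + 3/O = 1 + 3/O)
v(q) = 1 (v(q) = (-4 + 2*1)*((3 - 2)/(-2)) = (-4 + 2)*(-1/2*1) = -2*(-1/2) = 1)
v(0)**2 = 1**2 = 1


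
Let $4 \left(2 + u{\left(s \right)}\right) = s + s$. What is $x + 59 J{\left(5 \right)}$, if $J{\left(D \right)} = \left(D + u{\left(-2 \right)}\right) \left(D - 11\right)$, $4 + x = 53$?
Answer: $-659$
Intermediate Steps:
$x = 49$ ($x = -4 + 53 = 49$)
$u{\left(s \right)} = -2 + \frac{s}{2}$ ($u{\left(s \right)} = -2 + \frac{s + s}{4} = -2 + \frac{2 s}{4} = -2 + \frac{s}{2}$)
$J{\left(D \right)} = \left(-11 + D\right) \left(-3 + D\right)$ ($J{\left(D \right)} = \left(D + \left(-2 + \frac{1}{2} \left(-2\right)\right)\right) \left(D - 11\right) = \left(D - 3\right) \left(-11 + D\right) = \left(-3 + D\right) \left(-11 + D\right) = \left(-11 + D\right) \left(-3 + D\right)$)
$x + 59 J{\left(5 \right)} = 49 + 59 \left(33 + 5^{2} - 70\right) = 49 + 59 \left(33 + 25 - 70\right) = 49 + 59 \left(-12\right) = 49 - 708 = -659$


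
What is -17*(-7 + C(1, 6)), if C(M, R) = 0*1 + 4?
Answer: 51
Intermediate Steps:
C(M, R) = 4 (C(M, R) = 0 + 4 = 4)
-17*(-7 + C(1, 6)) = -17*(-7 + 4) = -17*(-3) = 51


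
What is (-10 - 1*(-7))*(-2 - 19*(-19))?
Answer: -1077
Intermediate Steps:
(-10 - 1*(-7))*(-2 - 19*(-19)) = (-10 + 7)*(-2 + 361) = -3*359 = -1077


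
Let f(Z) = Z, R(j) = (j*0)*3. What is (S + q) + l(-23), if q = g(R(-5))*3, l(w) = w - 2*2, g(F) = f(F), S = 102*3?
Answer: 279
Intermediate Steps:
S = 306
R(j) = 0 (R(j) = 0*3 = 0)
g(F) = F
l(w) = -4 + w (l(w) = w - 4 = -4 + w)
q = 0 (q = 0*3 = 0)
(S + q) + l(-23) = (306 + 0) + (-4 - 23) = 306 - 27 = 279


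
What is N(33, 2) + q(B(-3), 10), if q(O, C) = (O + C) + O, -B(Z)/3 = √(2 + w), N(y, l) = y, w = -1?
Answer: 37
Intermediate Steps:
B(Z) = -3 (B(Z) = -3*√(2 - 1) = -3*√1 = -3*1 = -3)
q(O, C) = C + 2*O (q(O, C) = (C + O) + O = C + 2*O)
N(33, 2) + q(B(-3), 10) = 33 + (10 + 2*(-3)) = 33 + (10 - 6) = 33 + 4 = 37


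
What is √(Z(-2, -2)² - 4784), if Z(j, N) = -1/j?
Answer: I*√19135/2 ≈ 69.165*I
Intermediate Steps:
√(Z(-2, -2)² - 4784) = √((-1/(-2))² - 4784) = √((-1*(-½))² - 4784) = √((½)² - 4784) = √(¼ - 4784) = √(-19135/4) = I*√19135/2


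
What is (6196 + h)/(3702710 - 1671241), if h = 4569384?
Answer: 4575580/2031469 ≈ 2.2523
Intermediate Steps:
(6196 + h)/(3702710 - 1671241) = (6196 + 4569384)/(3702710 - 1671241) = 4575580/2031469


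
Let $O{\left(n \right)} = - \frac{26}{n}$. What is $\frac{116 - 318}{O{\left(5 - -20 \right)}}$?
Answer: $\frac{2525}{13} \approx 194.23$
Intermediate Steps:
$\frac{116 - 318}{O{\left(5 - -20 \right)}} = \frac{116 - 318}{\left(-26\right) \frac{1}{5 - -20}} = \frac{116 - 318}{\left(-26\right) \frac{1}{5 + 20}} = - \frac{202}{\left(-26\right) \frac{1}{25}} = - \frac{202}{- \frac{26}{25}} = \left(-202\right) \left(- \frac{25}{26}\right) = \frac{2525}{13}$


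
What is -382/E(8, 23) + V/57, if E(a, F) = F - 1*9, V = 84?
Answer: -3433/133 ≈ -25.812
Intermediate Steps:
E(a, F) = -9 + F (E(a, F) = F - 9 = -9 + F)
-382/E(8, 23) + V/57 = -382/(-9 + 23) + 84/57 = -382/14 + 84*(1/57) = -382*1/14 + 28/19 = -191/7 + 28/19 = -3433/133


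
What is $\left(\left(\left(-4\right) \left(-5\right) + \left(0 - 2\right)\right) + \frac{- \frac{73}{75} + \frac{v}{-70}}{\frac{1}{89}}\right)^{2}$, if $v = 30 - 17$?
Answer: $\frac{7994684569}{1102500} \approx 7251.4$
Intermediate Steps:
$v = 13$ ($v = 30 - 17 = 13$)
$\left(\left(\left(-4\right) \left(-5\right) + \left(0 - 2\right)\right) + \frac{- \frac{73}{75} + \frac{v}{-70}}{\frac{1}{89}}\right)^{2} = \left(\left(\left(-4\right) \left(-5\right) + \left(0 - 2\right)\right) + \frac{- \frac{73}{75} + \frac{13}{-70}}{\frac{1}{89}}\right)^{2} = \left(\left(20 + \left(0 - 2\right)\right) + \left(\left(-73\right) \frac{1}{75} + 13 \left(- \frac{1}{70}\right)\right) \frac{1}{\frac{1}{89}}\right)^{2} = \left(\left(20 - 2\right) + \left(- \frac{73}{75} - \frac{13}{70}\right) 89\right)^{2} = \left(18 - \frac{108313}{1050}\right)^{2} = \left(- \frac{89413}{1050}\right)^{2} = \frac{7994684569}{1102500}$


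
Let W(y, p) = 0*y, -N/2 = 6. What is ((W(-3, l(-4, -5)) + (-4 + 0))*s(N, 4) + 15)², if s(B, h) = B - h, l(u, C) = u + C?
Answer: 6241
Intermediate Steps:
N = -12 (N = -2*6 = -12)
l(u, C) = C + u
W(y, p) = 0
((W(-3, l(-4, -5)) + (-4 + 0))*s(N, 4) + 15)² = ((0 + (-4 + 0))*(-12 - 1*4) + 15)² = ((0 - 4)*(-12 - 4) + 15)² = (-4*(-16) + 15)² = (64 + 15)² = 79² = 6241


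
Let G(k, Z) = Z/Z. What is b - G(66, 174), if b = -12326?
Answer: -12327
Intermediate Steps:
G(k, Z) = 1
b - G(66, 174) = -12326 - 1*1 = -12326 - 1 = -12327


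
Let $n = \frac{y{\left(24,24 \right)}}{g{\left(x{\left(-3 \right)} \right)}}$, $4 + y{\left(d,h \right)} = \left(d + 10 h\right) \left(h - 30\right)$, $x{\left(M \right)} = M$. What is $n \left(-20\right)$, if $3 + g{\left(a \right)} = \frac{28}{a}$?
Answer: $- \frac{95280}{37} \approx -2575.1$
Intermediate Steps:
$g{\left(a \right)} = -3 + \frac{28}{a}$
$y{\left(d,h \right)} = -4 + \left(-30 + h\right) \left(d + 10 h\right)$ ($y{\left(d,h \right)} = -4 + \left(d + 10 h\right) \left(h - 30\right) = -4 + \left(d + 10 h\right) \left(-30 + h\right) = -4 + \left(-30 + h\right) \left(d + 10 h\right)$)
$n = \frac{4764}{37}$ ($n = \frac{-4 - 7200 - 720 + 10 \cdot 24^{2} + 24 \cdot 24}{-3 + \frac{28}{-3}} = \frac{-4 - 7200 - 720 + 10 \cdot 576 + 576}{-3 + 28 \left(- \frac{1}{3}\right)} = \frac{-4 - 7200 - 720 + 5760 + 576}{-3 - \frac{28}{3}} = - \frac{1588}{- \frac{37}{3}} = \left(-1588\right) \left(- \frac{3}{37}\right) = \frac{4764}{37} \approx 128.76$)
$n \left(-20\right) = \frac{4764}{37} \left(-20\right) = - \frac{95280}{37}$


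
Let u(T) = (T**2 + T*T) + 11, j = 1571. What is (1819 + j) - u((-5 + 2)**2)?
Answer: 3217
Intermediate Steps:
u(T) = 11 + 2*T**2 (u(T) = (T**2 + T**2) + 11 = 2*T**2 + 11 = 11 + 2*T**2)
(1819 + j) - u((-5 + 2)**2) = (1819 + 1571) - (11 + 2*((-5 + 2)**2)**2) = 3390 - (11 + 2*((-3)**2)**2) = 3390 - (11 + 2*9**2) = 3390 - (11 + 2*81) = 3390 - (11 + 162) = 3390 - 1*173 = 3390 - 173 = 3217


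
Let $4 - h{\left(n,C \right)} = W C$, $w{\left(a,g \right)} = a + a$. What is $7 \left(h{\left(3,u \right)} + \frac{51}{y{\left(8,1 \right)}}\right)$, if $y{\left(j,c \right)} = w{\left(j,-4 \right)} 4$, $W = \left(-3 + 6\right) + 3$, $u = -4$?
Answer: $\frac{12901}{64} \approx 201.58$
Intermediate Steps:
$w{\left(a,g \right)} = 2 a$
$W = 6$ ($W = 3 + 3 = 6$)
$y{\left(j,c \right)} = 8 j$ ($y{\left(j,c \right)} = 2 j 4 = 8 j$)
$h{\left(n,C \right)} = 4 - 6 C$
$7 \left(h{\left(3,u \right)} + \frac{51}{y{\left(8,1 \right)}}\right) = 7 \left(\left(4 - -24\right) + \frac{51}{8 \cdot 8}\right) = 7 \left(\left(4 + 24\right) + \frac{51}{64}\right) = 7 \left(28 + 51 \cdot \frac{1}{64}\right) = 7 \left(28 + \frac{51}{64}\right) = 7 \cdot \frac{1843}{64} = \frac{12901}{64}$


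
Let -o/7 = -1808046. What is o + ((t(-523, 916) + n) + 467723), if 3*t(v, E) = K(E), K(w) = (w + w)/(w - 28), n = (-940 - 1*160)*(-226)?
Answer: 4453091014/333 ≈ 1.3373e+7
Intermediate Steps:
o = 12656322 (o = -7*(-1808046) = 12656322)
n = 248600 (n = (-940 - 160)*(-226) = -1100*(-226) = 248600)
K(w) = 2*w/(-28 + w) (K(w) = (2*w)/(-28 + w) = 2*w/(-28 + w))
t(v, E) = 2*E/(3*(-28 + E)) (t(v, E) = (2*E/(-28 + E))/3 = 2*E/(3*(-28 + E)))
o + ((t(-523, 916) + n) + 467723) = 12656322 + (((2/3)*916/(-28 + 916) + 248600) + 467723) = 12656322 + (((2/3)*916/888 + 248600) + 467723) = 12656322 + (((2/3)*916*(1/888) + 248600) + 467723) = 12656322 + ((229/333 + 248600) + 467723) = 12656322 + (82784029/333 + 467723) = 12656322 + 238535788/333 = 4453091014/333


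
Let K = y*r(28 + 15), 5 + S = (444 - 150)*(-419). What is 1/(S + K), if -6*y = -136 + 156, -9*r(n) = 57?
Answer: -9/1108529 ≈ -8.1189e-6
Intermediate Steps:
S = -123191 (S = -5 + (444 - 150)*(-419) = -5 + 294*(-419) = -5 - 123186 = -123191)
r(n) = -19/3 (r(n) = -⅑*57 = -19/3)
y = -10/3 (y = -(-136 + 156)/6 = -⅙*20 = -10/3 ≈ -3.3333)
K = 190/9 (K = -10/3*(-19/3) = 190/9 ≈ 21.111)
1/(S + K) = 1/(-123191 + 190/9) = 1/(-1108529/9) = -9/1108529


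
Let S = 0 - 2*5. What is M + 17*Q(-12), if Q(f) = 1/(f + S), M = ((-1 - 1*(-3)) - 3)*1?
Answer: -39/22 ≈ -1.7727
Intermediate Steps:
M = -1 (M = ((-1 + 3) - 3)*1 = (2 - 3)*1 = -1*1 = -1)
S = -10 (S = 0 - 10 = -10)
Q(f) = 1/(-10 + f) (Q(f) = 1/(f - 10) = 1/(-10 + f))
M + 17*Q(-12) = -1 + 17/(-10 - 12) = -1 + 17/(-22) = -1 + 17*(-1/22) = -1 - 17/22 = -39/22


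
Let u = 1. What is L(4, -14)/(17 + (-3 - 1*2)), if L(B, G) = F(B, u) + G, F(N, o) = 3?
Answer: -11/12 ≈ -0.91667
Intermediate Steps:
L(B, G) = 3 + G
L(4, -14)/(17 + (-3 - 1*2)) = (3 - 14)/(17 + (-3 - 1*2)) = -11/(17 + (-3 - 2)) = -11/(17 - 5) = -11/12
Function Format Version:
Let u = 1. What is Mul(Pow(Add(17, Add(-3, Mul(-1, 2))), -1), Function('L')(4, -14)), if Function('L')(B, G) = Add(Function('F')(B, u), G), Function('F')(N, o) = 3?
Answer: Rational(-11, 12) ≈ -0.91667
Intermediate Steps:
Function('L')(B, G) = Add(3, G)
Mul(Pow(Add(17, Add(-3, Mul(-1, 2))), -1), Function('L')(4, -14)) = Mul(Pow(Add(17, Add(-3, Mul(-1, 2))), -1), Add(3, -14)) = Mul(Pow(Add(17, Add(-3, -2)), -1), -11) = Mul(Pow(Add(17, -5), -1), -11) = Mul(Pow(12, -1), -11) = Mul(Rational(1, 12), -11) = Rational(-11, 12)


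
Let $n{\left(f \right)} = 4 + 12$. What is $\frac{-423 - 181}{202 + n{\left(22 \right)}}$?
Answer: $- \frac{302}{109} \approx -2.7706$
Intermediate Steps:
$n{\left(f \right)} = 16$
$\frac{-423 - 181}{202 + n{\left(22 \right)}} = \frac{-423 - 181}{202 + 16} = - \frac{604}{218} = \left(-604\right) \frac{1}{218} = - \frac{302}{109}$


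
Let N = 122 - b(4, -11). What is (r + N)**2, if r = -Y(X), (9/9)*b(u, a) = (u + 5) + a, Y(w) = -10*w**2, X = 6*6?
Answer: 171191056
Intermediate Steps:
X = 36
b(u, a) = 5 + a + u (b(u, a) = (u + 5) + a = (5 + u) + a = 5 + a + u)
N = 124 (N = 122 - (5 - 11 + 4) = 122 - 1*(-2) = 122 + 2 = 124)
r = 12960 (r = -(-10)*36**2 = -(-10)*1296 = -1*(-12960) = 12960)
(r + N)**2 = (12960 + 124)**2 = 13084**2 = 171191056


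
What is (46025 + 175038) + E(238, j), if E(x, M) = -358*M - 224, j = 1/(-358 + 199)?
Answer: 35113759/159 ≈ 2.2084e+5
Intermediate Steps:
j = -1/159 (j = 1/(-159) = -1/159 ≈ -0.0062893)
E(x, M) = -224 - 358*M
(46025 + 175038) + E(238, j) = (46025 + 175038) + (-224 - 358*(-1/159)) = 221063 + (-224 + 358/159) = 221063 - 35258/159 = 35113759/159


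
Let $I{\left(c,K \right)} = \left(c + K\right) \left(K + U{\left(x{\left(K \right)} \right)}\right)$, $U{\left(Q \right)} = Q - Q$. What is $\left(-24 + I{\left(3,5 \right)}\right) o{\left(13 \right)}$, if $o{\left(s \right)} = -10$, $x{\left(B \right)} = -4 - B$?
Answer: $-160$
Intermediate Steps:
$U{\left(Q \right)} = 0$
$I{\left(c,K \right)} = K \left(K + c\right)$ ($I{\left(c,K \right)} = \left(c + K\right) \left(K + 0\right) = \left(K + c\right) K = K \left(K + c\right)$)
$\left(-24 + I{\left(3,5 \right)}\right) o{\left(13 \right)} = \left(-24 + 5 \left(5 + 3\right)\right) \left(-10\right) = \left(-24 + 5 \cdot 8\right) \left(-10\right) = \left(-24 + 40\right) \left(-10\right) = 16 \left(-10\right) = -160$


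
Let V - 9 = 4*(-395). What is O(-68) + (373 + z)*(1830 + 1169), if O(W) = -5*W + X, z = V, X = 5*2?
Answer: -3592452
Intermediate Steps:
V = -1571 (V = 9 + 4*(-395) = 9 - 1580 = -1571)
X = 10
z = -1571
O(W) = 10 - 5*W (O(W) = -5*W + 10 = 10 - 5*W)
O(-68) + (373 + z)*(1830 + 1169) = (10 - 5*(-68)) + (373 - 1571)*(1830 + 1169) = (10 + 340) - 1198*2999 = 350 - 3592802 = -3592452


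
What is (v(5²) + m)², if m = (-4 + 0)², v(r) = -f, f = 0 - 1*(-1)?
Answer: 225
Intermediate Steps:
f = 1 (f = 0 + 1 = 1)
v(r) = -1 (v(r) = -1*1 = -1)
m = 16 (m = (-4)² = 16)
(v(5²) + m)² = (-1 + 16)² = 15² = 225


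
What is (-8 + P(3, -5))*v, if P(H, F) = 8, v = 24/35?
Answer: 0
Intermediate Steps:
v = 24/35 (v = 24*(1/35) = 24/35 ≈ 0.68571)
(-8 + P(3, -5))*v = (-8 + 8)*(24/35) = 0*(24/35) = 0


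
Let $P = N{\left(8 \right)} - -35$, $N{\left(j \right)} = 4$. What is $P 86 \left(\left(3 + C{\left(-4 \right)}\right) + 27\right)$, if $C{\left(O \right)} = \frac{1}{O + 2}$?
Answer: $98943$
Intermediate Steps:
$P = 39$ ($P = 4 - -35 = 4 + 35 = 39$)
$C{\left(O \right)} = \frac{1}{2 + O}$
$P 86 \left(\left(3 + C{\left(-4 \right)}\right) + 27\right) = 39 \cdot 86 \left(\left(3 + \frac{1}{2 - 4}\right) + 27\right) = 3354 \left(\left(3 + \frac{1}{-2}\right) + 27\right) = 3354 \left(\left(3 - \frac{1}{2}\right) + 27\right) = 3354 \left(\frac{5}{2} + 27\right) = 3354 \cdot \frac{59}{2} = 98943$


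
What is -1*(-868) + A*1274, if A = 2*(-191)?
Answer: -485800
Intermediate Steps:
A = -382
-1*(-868) + A*1274 = -1*(-868) - 382*1274 = 868 - 486668 = -485800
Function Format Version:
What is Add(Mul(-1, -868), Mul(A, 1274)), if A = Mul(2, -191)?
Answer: -485800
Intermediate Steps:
A = -382
Add(Mul(-1, -868), Mul(A, 1274)) = Add(Mul(-1, -868), Mul(-382, 1274)) = Add(868, -486668) = -485800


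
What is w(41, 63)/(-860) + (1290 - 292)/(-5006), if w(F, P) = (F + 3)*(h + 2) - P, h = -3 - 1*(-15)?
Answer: -1813299/2152580 ≈ -0.84238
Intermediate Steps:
h = 12 (h = -3 + 15 = 12)
w(F, P) = 42 - P + 14*F (w(F, P) = (F + 3)*(12 + 2) - P = (3 + F)*14 - P = (42 + 14*F) - P = 42 - P + 14*F)
w(41, 63)/(-860) + (1290 - 292)/(-5006) = (42 - 1*63 + 14*41)/(-860) + (1290 - 292)/(-5006) = (42 - 63 + 574)*(-1/860) + 998*(-1/5006) = 553*(-1/860) - 499/2503 = -553/860 - 499/2503 = -1813299/2152580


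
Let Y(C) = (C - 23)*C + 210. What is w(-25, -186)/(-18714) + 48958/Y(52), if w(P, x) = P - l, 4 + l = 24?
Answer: 152712887/5358442 ≈ 28.499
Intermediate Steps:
l = 20 (l = -4 + 24 = 20)
w(P, x) = -20 + P (w(P, x) = P - 1*20 = P - 20 = -20 + P)
Y(C) = 210 + C*(-23 + C) (Y(C) = (-23 + C)*C + 210 = C*(-23 + C) + 210 = 210 + C*(-23 + C))
w(-25, -186)/(-18714) + 48958/Y(52) = (-20 - 25)/(-18714) + 48958/(210 + 52² - 23*52) = -45*(-1/18714) + 48958/(210 + 2704 - 1196) = 15/6238 + 48958/1718 = 15/6238 + 48958*(1/1718) = 15/6238 + 24479/859 = 152712887/5358442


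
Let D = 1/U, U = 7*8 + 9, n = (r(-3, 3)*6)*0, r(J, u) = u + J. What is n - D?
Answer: -1/65 ≈ -0.015385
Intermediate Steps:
r(J, u) = J + u
n = 0 (n = ((-3 + 3)*6)*0 = (0*6)*0 = 0*0 = 0)
U = 65 (U = 56 + 9 = 65)
D = 1/65 ≈ 0.015385
n - D = 0 - 1*1/65 = 0 - 1/65 = -1/65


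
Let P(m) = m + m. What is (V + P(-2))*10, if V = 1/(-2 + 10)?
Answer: -155/4 ≈ -38.750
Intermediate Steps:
V = 1/8 ≈ 0.12500
P(m) = 2*m
(V + P(-2))*10 = (1/8 + 2*(-2))*10 = (1/8 - 4)*10 = -31/8*10 = -155/4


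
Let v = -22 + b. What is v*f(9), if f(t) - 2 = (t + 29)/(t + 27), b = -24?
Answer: -1265/9 ≈ -140.56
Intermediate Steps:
v = -46 (v = -22 - 24 = -46)
f(t) = 2 + (29 + t)/(27 + t) (f(t) = 2 + (t + 29)/(t + 27) = 2 + (29 + t)/(27 + t))
v*f(9) = -46*(83 + 3*9)/(27 + 9) = -46*(83 + 27)/36 = -23*110/18 = -46*55/18 = -1265/9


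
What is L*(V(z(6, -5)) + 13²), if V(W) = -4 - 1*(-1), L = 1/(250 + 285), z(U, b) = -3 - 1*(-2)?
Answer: 166/535 ≈ 0.31028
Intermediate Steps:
z(U, b) = -1 (z(U, b) = -3 + 2 = -1)
L = 1/535 ≈ 0.0018692
V(W) = -3 (V(W) = -4 + 1 = -3)
L*(V(z(6, -5)) + 13²) = (-3 + 13²)/535 = (-3 + 169)/535 = (1/535)*166 = 166/535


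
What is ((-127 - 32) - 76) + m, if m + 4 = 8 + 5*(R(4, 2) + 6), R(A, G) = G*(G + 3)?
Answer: -151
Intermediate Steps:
R(A, G) = G*(3 + G)
m = 84 (m = -4 + (8 + 5*(2*(3 + 2) + 6)) = -4 + (8 + 5*(2*5 + 6)) = -4 + (8 + 5*(10 + 6)) = -4 + (8 + 5*16) = -4 + (8 + 80) = -4 + 88 = 84)
((-127 - 32) - 76) + m = ((-127 - 32) - 76) + 84 = (-159 - 76) + 84 = -235 + 84 = -151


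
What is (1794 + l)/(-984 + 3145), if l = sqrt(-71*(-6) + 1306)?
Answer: 1794/2161 + 2*sqrt(433)/2161 ≈ 0.84943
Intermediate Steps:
l = 2*sqrt(433) (l = sqrt(426 + 1306) = sqrt(1732) = 2*sqrt(433) ≈ 41.617)
(1794 + l)/(-984 + 3145) = (1794 + 2*sqrt(433))/(-984 + 3145) = (1794 + 2*sqrt(433))/2161 = (1794 + 2*sqrt(433))*(1/2161) = 1794/2161 + 2*sqrt(433)/2161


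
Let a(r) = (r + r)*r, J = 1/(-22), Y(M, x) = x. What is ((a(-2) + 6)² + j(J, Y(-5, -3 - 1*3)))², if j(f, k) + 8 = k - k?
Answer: 35344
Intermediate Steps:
J = -1/22 ≈ -0.045455
j(f, k) = -8 (j(f, k) = -8 + (k - k) = -8 + 0 = -8)
a(r) = 2*r² (a(r) = (2*r)*r = 2*r²)
((a(-2) + 6)² + j(J, Y(-5, -3 - 1*3)))² = ((2*(-2)² + 6)² - 8)² = ((2*4 + 6)² - 8)² = ((8 + 6)² - 8)² = (14² - 8)² = (196 - 8)² = 188² = 35344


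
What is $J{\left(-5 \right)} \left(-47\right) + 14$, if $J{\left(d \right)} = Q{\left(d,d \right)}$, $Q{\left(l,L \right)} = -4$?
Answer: $202$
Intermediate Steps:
$J{\left(d \right)} = -4$
$J{\left(-5 \right)} \left(-47\right) + 14 = \left(-4\right) \left(-47\right) + 14 = 188 + 14 = 202$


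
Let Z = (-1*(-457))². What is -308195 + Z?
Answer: -99346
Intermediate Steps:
Z = 208849 (Z = 457² = 208849)
-308195 + Z = -308195 + 208849 = -99346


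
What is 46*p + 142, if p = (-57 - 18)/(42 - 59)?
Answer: 5864/17 ≈ 344.94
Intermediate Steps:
p = 75/17 (p = -75/(-17) = -75*(-1/17) = 75/17 ≈ 4.4118)
46*p + 142 = 46*(75/17) + 142 = 3450/17 + 142 = 5864/17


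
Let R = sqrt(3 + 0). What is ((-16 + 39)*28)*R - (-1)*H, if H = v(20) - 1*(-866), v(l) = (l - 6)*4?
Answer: 922 + 644*sqrt(3) ≈ 2037.4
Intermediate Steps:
v(l) = -24 + 4*l (v(l) = (-6 + l)*4 = -24 + 4*l)
H = 922 (H = (-24 + 4*20) - 1*(-866) = (-24 + 80) + 866 = 56 + 866 = 922)
R = sqrt(3) ≈ 1.7320
((-16 + 39)*28)*R - (-1)*H = ((-16 + 39)*28)*sqrt(3) - (-1)*922 = (23*28)*sqrt(3) - 1*(-922) = 644*sqrt(3) + 922 = 922 + 644*sqrt(3)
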